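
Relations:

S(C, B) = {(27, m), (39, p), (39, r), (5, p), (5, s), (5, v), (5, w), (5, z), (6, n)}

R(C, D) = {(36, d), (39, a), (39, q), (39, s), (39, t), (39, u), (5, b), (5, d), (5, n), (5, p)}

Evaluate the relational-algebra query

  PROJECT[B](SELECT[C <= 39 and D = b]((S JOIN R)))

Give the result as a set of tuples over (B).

{p, s, v, w, z}

S ⋈ R (natural join on C): {(39, p, a), (39, p, q), (39, p, s), (39, p, t), (39, p, u), (39, r, a), (39, r, q), (39, r, s), (39, r, t), (39, r, u), (5, p, b), (5, p, d), (5, p, n), (5, p, p), (5, s, b), (5, s, d), (5, s, n), (5, s, p), (5, v, b), (5, v, d), (5, v, n), (5, v, p), (5, w, b), (5, w, d), (5, w, n), (5, w, p), (5, z, b), (5, z, d), (5, z, n), (5, z, p)}
Apply σ_{C <= 39 and D = b}; surviving tuples: {(5, p, b), (5, s, b), (5, v, b), (5, w, b), (5, z, b)}
π_{B} gives {p, s, v, w, z}.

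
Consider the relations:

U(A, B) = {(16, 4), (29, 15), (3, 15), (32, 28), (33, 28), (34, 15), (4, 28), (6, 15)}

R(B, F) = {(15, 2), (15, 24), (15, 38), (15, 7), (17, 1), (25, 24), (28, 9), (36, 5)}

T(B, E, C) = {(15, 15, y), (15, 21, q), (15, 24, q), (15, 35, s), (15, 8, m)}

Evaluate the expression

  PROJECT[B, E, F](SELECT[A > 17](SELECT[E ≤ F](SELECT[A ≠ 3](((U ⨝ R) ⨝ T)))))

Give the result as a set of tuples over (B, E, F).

Joining U and R on B yields {(29, 15, 2), (29, 15, 24), (29, 15, 38), (29, 15, 7), (3, 15, 2), (3, 15, 24), (3, 15, 38), (3, 15, 7), (32, 28, 9), (33, 28, 9), (34, 15, 2), (34, 15, 24), (34, 15, 38), (34, 15, 7), (4, 28, 9), (6, 15, 2), (6, 15, 24), (6, 15, 38), (6, 15, 7)}.
Joining (U ⨝ R) and T on B yields {(29, 15, 2, 15, y), (29, 15, 2, 21, q), (29, 15, 2, 24, q), (29, 15, 2, 35, s), (29, 15, 2, 8, m), (29, 15, 24, 15, y), (29, 15, 24, 21, q), (29, 15, 24, 24, q), (29, 15, 24, 35, s), (29, 15, 24, 8, m), (29, 15, 38, 15, y), (29, 15, 38, 21, q), (29, 15, 38, 24, q), (29, 15, 38, 35, s), (29, 15, 38, 8, m), (29, 15, 7, 15, y), (29, 15, 7, 21, q), (29, 15, 7, 24, q), (29, 15, 7, 35, s), (29, 15, 7, 8, m), (3, 15, 2, 15, y), (3, 15, 2, 21, q), (3, 15, 2, 24, q), (3, 15, 2, 35, s), (3, 15, 2, 8, m), (3, 15, 24, 15, y), (3, 15, 24, 21, q), (3, 15, 24, 24, q), (3, 15, 24, 35, s), (3, 15, 24, 8, m), (3, 15, 38, 15, y), (3, 15, 38, 21, q), (3, 15, 38, 24, q), (3, 15, 38, 35, s), (3, 15, 38, 8, m), (3, 15, 7, 15, y), (3, 15, 7, 21, q), (3, 15, 7, 24, q), (3, 15, 7, 35, s), (3, 15, 7, 8, m), (34, 15, 2, 15, y), (34, 15, 2, 21, q), (34, 15, 2, 24, q), (34, 15, 2, 35, s), (34, 15, 2, 8, m), (34, 15, 24, 15, y), (34, 15, 24, 21, q), (34, 15, 24, 24, q), (34, 15, 24, 35, s), (34, 15, 24, 8, m), (34, 15, 38, 15, y), (34, 15, 38, 21, q), (34, 15, 38, 24, q), (34, 15, 38, 35, s), (34, 15, 38, 8, m), (34, 15, 7, 15, y), (34, 15, 7, 21, q), (34, 15, 7, 24, q), (34, 15, 7, 35, s), (34, 15, 7, 8, m), (6, 15, 2, 15, y), (6, 15, 2, 21, q), (6, 15, 2, 24, q), (6, 15, 2, 35, s), (6, 15, 2, 8, m), (6, 15, 24, 15, y), (6, 15, 24, 21, q), (6, 15, 24, 24, q), (6, 15, 24, 35, s), (6, 15, 24, 8, m), (6, 15, 38, 15, y), (6, 15, 38, 21, q), (6, 15, 38, 24, q), (6, 15, 38, 35, s), (6, 15, 38, 8, m), (6, 15, 7, 15, y), (6, 15, 7, 21, q), (6, 15, 7, 24, q), (6, 15, 7, 35, s), (6, 15, 7, 8, m)}.
Selection A ≠ 3: {(29, 15, 2, 15, y), (29, 15, 2, 21, q), (29, 15, 2, 24, q), (29, 15, 2, 35, s), (29, 15, 2, 8, m), (29, 15, 24, 15, y), (29, 15, 24, 21, q), (29, 15, 24, 24, q), (29, 15, 24, 35, s), (29, 15, 24, 8, m), (29, 15, 38, 15, y), (29, 15, 38, 21, q), (29, 15, 38, 24, q), (29, 15, 38, 35, s), (29, 15, 38, 8, m), (29, 15, 7, 15, y), (29, 15, 7, 21, q), (29, 15, 7, 24, q), (29, 15, 7, 35, s), (29, 15, 7, 8, m), (34, 15, 2, 15, y), (34, 15, 2, 21, q), (34, 15, 2, 24, q), (34, 15, 2, 35, s), (34, 15, 2, 8, m), (34, 15, 24, 15, y), (34, 15, 24, 21, q), (34, 15, 24, 24, q), (34, 15, 24, 35, s), (34, 15, 24, 8, m), (34, 15, 38, 15, y), (34, 15, 38, 21, q), (34, 15, 38, 24, q), (34, 15, 38, 35, s), (34, 15, 38, 8, m), (34, 15, 7, 15, y), (34, 15, 7, 21, q), (34, 15, 7, 24, q), (34, 15, 7, 35, s), (34, 15, 7, 8, m), (6, 15, 2, 15, y), (6, 15, 2, 21, q), (6, 15, 2, 24, q), (6, 15, 2, 35, s), (6, 15, 2, 8, m), (6, 15, 24, 15, y), (6, 15, 24, 21, q), (6, 15, 24, 24, q), (6, 15, 24, 35, s), (6, 15, 24, 8, m), (6, 15, 38, 15, y), (6, 15, 38, 21, q), (6, 15, 38, 24, q), (6, 15, 38, 35, s), (6, 15, 38, 8, m), (6, 15, 7, 15, y), (6, 15, 7, 21, q), (6, 15, 7, 24, q), (6, 15, 7, 35, s), (6, 15, 7, 8, m)}
Selection E ≤ F: {(29, 15, 24, 15, y), (29, 15, 24, 21, q), (29, 15, 24, 24, q), (29, 15, 24, 8, m), (29, 15, 38, 15, y), (29, 15, 38, 21, q), (29, 15, 38, 24, q), (29, 15, 38, 35, s), (29, 15, 38, 8, m), (34, 15, 24, 15, y), (34, 15, 24, 21, q), (34, 15, 24, 24, q), (34, 15, 24, 8, m), (34, 15, 38, 15, y), (34, 15, 38, 21, q), (34, 15, 38, 24, q), (34, 15, 38, 35, s), (34, 15, 38, 8, m), (6, 15, 24, 15, y), (6, 15, 24, 21, q), (6, 15, 24, 24, q), (6, 15, 24, 8, m), (6, 15, 38, 15, y), (6, 15, 38, 21, q), (6, 15, 38, 24, q), (6, 15, 38, 35, s), (6, 15, 38, 8, m)}
Selection A > 17: {(29, 15, 24, 15, y), (29, 15, 24, 21, q), (29, 15, 24, 24, q), (29, 15, 24, 8, m), (29, 15, 38, 15, y), (29, 15, 38, 21, q), (29, 15, 38, 24, q), (29, 15, 38, 35, s), (29, 15, 38, 8, m), (34, 15, 24, 15, y), (34, 15, 24, 21, q), (34, 15, 24, 24, q), (34, 15, 24, 8, m), (34, 15, 38, 15, y), (34, 15, 38, 21, q), (34, 15, 38, 24, q), (34, 15, 38, 35, s), (34, 15, 38, 8, m)}
π_{B, E, F} gives {(15, 15, 24), (15, 15, 38), (15, 21, 24), (15, 21, 38), (15, 24, 24), (15, 24, 38), (15, 35, 38), (15, 8, 24), (15, 8, 38)} (9 duplicate(s) eliminated).

{(15, 15, 24), (15, 15, 38), (15, 21, 24), (15, 21, 38), (15, 24, 24), (15, 24, 38), (15, 35, 38), (15, 8, 24), (15, 8, 38)}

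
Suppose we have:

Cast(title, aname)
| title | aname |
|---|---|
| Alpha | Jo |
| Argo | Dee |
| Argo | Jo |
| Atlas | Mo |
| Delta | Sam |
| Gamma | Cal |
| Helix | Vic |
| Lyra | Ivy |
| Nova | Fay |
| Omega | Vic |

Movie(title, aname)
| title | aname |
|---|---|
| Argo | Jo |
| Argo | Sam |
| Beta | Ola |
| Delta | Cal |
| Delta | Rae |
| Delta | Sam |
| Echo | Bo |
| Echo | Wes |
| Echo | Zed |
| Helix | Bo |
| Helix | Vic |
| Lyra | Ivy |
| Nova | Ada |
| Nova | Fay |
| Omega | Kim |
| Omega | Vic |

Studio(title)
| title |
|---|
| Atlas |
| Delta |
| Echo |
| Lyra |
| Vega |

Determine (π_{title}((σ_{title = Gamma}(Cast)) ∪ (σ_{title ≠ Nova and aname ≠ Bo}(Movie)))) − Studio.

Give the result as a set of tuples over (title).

{Argo, Beta, Gamma, Helix, Omega}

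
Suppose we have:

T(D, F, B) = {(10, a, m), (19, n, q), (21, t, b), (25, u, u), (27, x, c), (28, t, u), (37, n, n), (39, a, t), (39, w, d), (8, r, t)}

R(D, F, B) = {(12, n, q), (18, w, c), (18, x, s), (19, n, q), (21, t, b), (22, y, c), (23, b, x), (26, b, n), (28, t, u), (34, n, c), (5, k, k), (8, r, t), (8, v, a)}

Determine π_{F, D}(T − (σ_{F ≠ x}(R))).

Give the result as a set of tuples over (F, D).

{(a, 10), (a, 39), (n, 37), (u, 25), (w, 39), (x, 27)}

σ[F ≠ x]: keep tuples satisfying F ≠ x → {(12, n, q), (18, w, c), (19, n, q), (21, t, b), (22, y, c), (23, b, x), (26, b, n), (28, t, u), (34, n, c), (5, k, k), (8, r, t), (8, v, a)}
Difference: {(10, a, m), (19, n, q), (21, t, b), (25, u, u), (27, x, c), (28, t, u), (37, n, n), (39, a, t), (39, w, d), (8, r, t)} with {(12, n, q), (18, w, c), (19, n, q), (21, t, b), (22, y, c), (23, b, x), (26, b, n), (28, t, u), (34, n, c), (5, k, k), (8, r, t), (8, v, a)} → {(10, a, m), (25, u, u), (27, x, c), (37, n, n), (39, a, t), (39, w, d)}
π[F, D]: project onto (F, D) → {(a, 10), (a, 39), (n, 37), (u, 25), (w, 39), (x, 27)}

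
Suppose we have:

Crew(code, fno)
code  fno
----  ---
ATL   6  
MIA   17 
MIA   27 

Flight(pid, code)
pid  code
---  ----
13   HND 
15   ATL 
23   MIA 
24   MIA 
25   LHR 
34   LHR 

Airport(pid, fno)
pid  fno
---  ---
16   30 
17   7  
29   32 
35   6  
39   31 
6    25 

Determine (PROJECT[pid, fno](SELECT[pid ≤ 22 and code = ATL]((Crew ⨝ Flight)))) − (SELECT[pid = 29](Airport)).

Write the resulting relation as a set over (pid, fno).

Natural join on code: {(ATL, 6, 15), (MIA, 17, 23), (MIA, 17, 24), (MIA, 27, 23), (MIA, 27, 24)}
Apply σ_{pid ≤ 22 and code = ATL}; surviving tuples: {(ATL, 6, 15)}
π_{pid, fno} gives {(15, 6)}.
Apply σ_{pid = 29}; surviving tuples: {(29, 32)}
Difference: {(15, 6)} with {(29, 32)} → {(15, 6)}

{(15, 6)}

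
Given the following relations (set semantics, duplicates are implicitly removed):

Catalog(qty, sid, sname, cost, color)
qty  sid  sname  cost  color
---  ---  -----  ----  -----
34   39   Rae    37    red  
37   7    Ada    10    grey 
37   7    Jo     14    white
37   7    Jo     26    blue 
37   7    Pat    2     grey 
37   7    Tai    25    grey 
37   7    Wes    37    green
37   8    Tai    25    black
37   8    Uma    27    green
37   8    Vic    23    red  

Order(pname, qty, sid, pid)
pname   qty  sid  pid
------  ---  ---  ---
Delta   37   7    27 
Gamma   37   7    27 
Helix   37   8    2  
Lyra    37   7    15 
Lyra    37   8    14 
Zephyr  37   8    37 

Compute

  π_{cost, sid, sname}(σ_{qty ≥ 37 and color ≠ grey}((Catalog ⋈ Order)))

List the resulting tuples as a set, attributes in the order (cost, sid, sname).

Natural join on qty, sid: {(37, 7, Ada, 10, grey, Delta, 27), (37, 7, Ada, 10, grey, Gamma, 27), (37, 7, Ada, 10, grey, Lyra, 15), (37, 7, Jo, 14, white, Delta, 27), (37, 7, Jo, 14, white, Gamma, 27), (37, 7, Jo, 14, white, Lyra, 15), (37, 7, Jo, 26, blue, Delta, 27), (37, 7, Jo, 26, blue, Gamma, 27), (37, 7, Jo, 26, blue, Lyra, 15), (37, 7, Pat, 2, grey, Delta, 27), (37, 7, Pat, 2, grey, Gamma, 27), (37, 7, Pat, 2, grey, Lyra, 15), (37, 7, Tai, 25, grey, Delta, 27), (37, 7, Tai, 25, grey, Gamma, 27), (37, 7, Tai, 25, grey, Lyra, 15), (37, 7, Wes, 37, green, Delta, 27), (37, 7, Wes, 37, green, Gamma, 27), (37, 7, Wes, 37, green, Lyra, 15), (37, 8, Tai, 25, black, Helix, 2), (37, 8, Tai, 25, black, Lyra, 14), (37, 8, Tai, 25, black, Zephyr, 37), (37, 8, Uma, 27, green, Helix, 2), (37, 8, Uma, 27, green, Lyra, 14), (37, 8, Uma, 27, green, Zephyr, 37), (37, 8, Vic, 23, red, Helix, 2), (37, 8, Vic, 23, red, Lyra, 14), (37, 8, Vic, 23, red, Zephyr, 37)}
σ[qty ≥ 37 and color ≠ grey]: keep tuples satisfying qty ≥ 37 and color ≠ grey → {(37, 7, Jo, 14, white, Delta, 27), (37, 7, Jo, 14, white, Gamma, 27), (37, 7, Jo, 14, white, Lyra, 15), (37, 7, Jo, 26, blue, Delta, 27), (37, 7, Jo, 26, blue, Gamma, 27), (37, 7, Jo, 26, blue, Lyra, 15), (37, 7, Wes, 37, green, Delta, 27), (37, 7, Wes, 37, green, Gamma, 27), (37, 7, Wes, 37, green, Lyra, 15), (37, 8, Tai, 25, black, Helix, 2), (37, 8, Tai, 25, black, Lyra, 14), (37, 8, Tai, 25, black, Zephyr, 37), (37, 8, Uma, 27, green, Helix, 2), (37, 8, Uma, 27, green, Lyra, 14), (37, 8, Uma, 27, green, Zephyr, 37), (37, 8, Vic, 23, red, Helix, 2), (37, 8, Vic, 23, red, Lyra, 14), (37, 8, Vic, 23, red, Zephyr, 37)}
π_{cost, sid, sname} gives {(14, 7, Jo), (23, 8, Vic), (25, 8, Tai), (26, 7, Jo), (27, 8, Uma), (37, 7, Wes)} (12 duplicate(s) eliminated).

{(14, 7, Jo), (23, 8, Vic), (25, 8, Tai), (26, 7, Jo), (27, 8, Uma), (37, 7, Wes)}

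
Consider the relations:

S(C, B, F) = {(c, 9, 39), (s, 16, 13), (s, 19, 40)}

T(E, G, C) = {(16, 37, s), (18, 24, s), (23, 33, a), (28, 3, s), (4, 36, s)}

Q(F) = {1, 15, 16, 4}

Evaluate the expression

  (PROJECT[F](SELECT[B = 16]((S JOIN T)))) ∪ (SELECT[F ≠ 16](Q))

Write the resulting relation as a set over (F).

Joining S and T on C yields {(s, 16, 13, 16, 37), (s, 16, 13, 18, 24), (s, 16, 13, 28, 3), (s, 16, 13, 4, 36), (s, 19, 40, 16, 37), (s, 19, 40, 18, 24), (s, 19, 40, 28, 3), (s, 19, 40, 4, 36)}.
Selection B = 16: {(s, 16, 13, 16, 37), (s, 16, 13, 18, 24), (s, 16, 13, 28, 3), (s, 16, 13, 4, 36)}
π_{F} gives {13} (3 duplicate(s) eliminated).
Selection F ≠ 16: {1, 15, 4}
Taking the union: {1, 13, 15, 4}

{1, 13, 15, 4}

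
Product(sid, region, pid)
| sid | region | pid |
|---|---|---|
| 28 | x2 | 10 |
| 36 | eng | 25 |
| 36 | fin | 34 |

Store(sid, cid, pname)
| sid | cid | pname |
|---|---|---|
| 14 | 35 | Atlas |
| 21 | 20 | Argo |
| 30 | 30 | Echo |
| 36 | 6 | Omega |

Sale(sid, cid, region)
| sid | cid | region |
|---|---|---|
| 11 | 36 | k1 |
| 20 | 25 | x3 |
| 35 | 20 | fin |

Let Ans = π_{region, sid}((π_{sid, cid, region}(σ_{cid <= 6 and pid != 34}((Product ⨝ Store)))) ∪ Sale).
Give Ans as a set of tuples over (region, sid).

{(eng, 36), (fin, 35), (k1, 11), (x3, 20)}

Natural join on sid: {(36, eng, 25, 6, Omega), (36, fin, 34, 6, Omega)}
Selection cid <= 6 and pid != 34: {(36, eng, 25, 6, Omega)}
Keep only column(s) sid, cid, region: {(36, 6, eng)}
Taking the union: {(11, 36, k1), (20, 25, x3), (35, 20, fin), (36, 6, eng)}
Keep only column(s) region, sid: {(eng, 36), (fin, 35), (k1, 11), (x3, 20)}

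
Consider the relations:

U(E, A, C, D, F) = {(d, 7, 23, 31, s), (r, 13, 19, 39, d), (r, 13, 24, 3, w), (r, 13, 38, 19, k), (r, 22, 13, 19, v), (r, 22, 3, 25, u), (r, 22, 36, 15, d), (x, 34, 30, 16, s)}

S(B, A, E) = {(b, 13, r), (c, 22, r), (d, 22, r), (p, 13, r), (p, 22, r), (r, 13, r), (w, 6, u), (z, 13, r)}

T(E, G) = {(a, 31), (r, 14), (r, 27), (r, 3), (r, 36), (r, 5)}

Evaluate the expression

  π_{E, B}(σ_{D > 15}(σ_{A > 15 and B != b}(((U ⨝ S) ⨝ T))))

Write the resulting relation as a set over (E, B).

{(r, c), (r, d), (r, p)}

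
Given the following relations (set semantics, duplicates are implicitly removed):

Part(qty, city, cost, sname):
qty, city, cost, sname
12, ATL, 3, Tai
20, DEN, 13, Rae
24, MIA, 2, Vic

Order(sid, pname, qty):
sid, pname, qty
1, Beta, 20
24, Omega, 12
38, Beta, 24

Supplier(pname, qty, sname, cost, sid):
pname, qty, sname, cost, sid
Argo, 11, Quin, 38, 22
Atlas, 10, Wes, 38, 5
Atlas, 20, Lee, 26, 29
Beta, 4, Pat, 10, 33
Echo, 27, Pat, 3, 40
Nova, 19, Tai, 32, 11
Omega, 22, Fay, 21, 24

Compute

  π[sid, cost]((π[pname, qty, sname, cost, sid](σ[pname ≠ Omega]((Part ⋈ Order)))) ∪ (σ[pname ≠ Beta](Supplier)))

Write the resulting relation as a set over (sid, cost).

{(1, 13), (11, 32), (22, 38), (24, 21), (29, 26), (38, 2), (40, 3), (5, 38)}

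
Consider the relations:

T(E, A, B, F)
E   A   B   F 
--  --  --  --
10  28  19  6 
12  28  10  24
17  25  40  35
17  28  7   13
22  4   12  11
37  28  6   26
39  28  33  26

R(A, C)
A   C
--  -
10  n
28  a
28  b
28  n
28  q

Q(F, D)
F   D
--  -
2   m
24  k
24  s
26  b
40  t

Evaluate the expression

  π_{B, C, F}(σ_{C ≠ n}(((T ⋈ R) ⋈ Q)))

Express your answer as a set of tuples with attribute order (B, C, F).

{(10, a, 24), (10, b, 24), (10, q, 24), (33, a, 26), (33, b, 26), (33, q, 26), (6, a, 26), (6, b, 26), (6, q, 26)}

Joining T and R on A yields {(10, 28, 19, 6, a), (10, 28, 19, 6, b), (10, 28, 19, 6, n), (10, 28, 19, 6, q), (12, 28, 10, 24, a), (12, 28, 10, 24, b), (12, 28, 10, 24, n), (12, 28, 10, 24, q), (17, 28, 7, 13, a), (17, 28, 7, 13, b), (17, 28, 7, 13, n), (17, 28, 7, 13, q), (37, 28, 6, 26, a), (37, 28, 6, 26, b), (37, 28, 6, 26, n), (37, 28, 6, 26, q), (39, 28, 33, 26, a), (39, 28, 33, 26, b), (39, 28, 33, 26, n), (39, 28, 33, 26, q)}.
Joining (T ⋈ R) and Q on F yields {(12, 28, 10, 24, a, k), (12, 28, 10, 24, a, s), (12, 28, 10, 24, b, k), (12, 28, 10, 24, b, s), (12, 28, 10, 24, n, k), (12, 28, 10, 24, n, s), (12, 28, 10, 24, q, k), (12, 28, 10, 24, q, s), (37, 28, 6, 26, a, b), (37, 28, 6, 26, b, b), (37, 28, 6, 26, n, b), (37, 28, 6, 26, q, b), (39, 28, 33, 26, a, b), (39, 28, 33, 26, b, b), (39, 28, 33, 26, n, b), (39, 28, 33, 26, q, b)}.
σ[C ≠ n]: keep tuples satisfying C ≠ n → {(12, 28, 10, 24, a, k), (12, 28, 10, 24, a, s), (12, 28, 10, 24, b, k), (12, 28, 10, 24, b, s), (12, 28, 10, 24, q, k), (12, 28, 10, 24, q, s), (37, 28, 6, 26, a, b), (37, 28, 6, 26, b, b), (37, 28, 6, 26, q, b), (39, 28, 33, 26, a, b), (39, 28, 33, 26, b, b), (39, 28, 33, 26, q, b)}
Keep only column(s) B, C, F (3 duplicate(s) eliminated): {(10, a, 24), (10, b, 24), (10, q, 24), (33, a, 26), (33, b, 26), (33, q, 26), (6, a, 26), (6, b, 26), (6, q, 26)}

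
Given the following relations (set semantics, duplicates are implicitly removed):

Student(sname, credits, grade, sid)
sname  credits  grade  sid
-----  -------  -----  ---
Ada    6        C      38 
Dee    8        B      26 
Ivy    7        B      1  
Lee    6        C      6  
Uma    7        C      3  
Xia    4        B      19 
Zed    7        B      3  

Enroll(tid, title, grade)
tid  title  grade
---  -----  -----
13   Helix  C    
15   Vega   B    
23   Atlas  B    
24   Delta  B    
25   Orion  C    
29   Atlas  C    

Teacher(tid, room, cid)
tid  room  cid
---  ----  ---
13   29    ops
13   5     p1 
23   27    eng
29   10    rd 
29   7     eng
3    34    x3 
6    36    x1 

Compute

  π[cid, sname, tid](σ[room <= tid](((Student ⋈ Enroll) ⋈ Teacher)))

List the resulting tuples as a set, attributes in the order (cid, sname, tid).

Student ⋈ Enroll (natural join on grade): {(Ada, 6, C, 38, 13, Helix), (Ada, 6, C, 38, 25, Orion), (Ada, 6, C, 38, 29, Atlas), (Dee, 8, B, 26, 15, Vega), (Dee, 8, B, 26, 23, Atlas), (Dee, 8, B, 26, 24, Delta), (Ivy, 7, B, 1, 15, Vega), (Ivy, 7, B, 1, 23, Atlas), (Ivy, 7, B, 1, 24, Delta), (Lee, 6, C, 6, 13, Helix), (Lee, 6, C, 6, 25, Orion), (Lee, 6, C, 6, 29, Atlas), (Uma, 7, C, 3, 13, Helix), (Uma, 7, C, 3, 25, Orion), (Uma, 7, C, 3, 29, Atlas), (Xia, 4, B, 19, 15, Vega), (Xia, 4, B, 19, 23, Atlas), (Xia, 4, B, 19, 24, Delta), (Zed, 7, B, 3, 15, Vega), (Zed, 7, B, 3, 23, Atlas), (Zed, 7, B, 3, 24, Delta)}
(Student ⋈ Enroll) ⋈ Teacher (natural join on tid): {(Ada, 6, C, 38, 13, Helix, 29, ops), (Ada, 6, C, 38, 13, Helix, 5, p1), (Ada, 6, C, 38, 29, Atlas, 10, rd), (Ada, 6, C, 38, 29, Atlas, 7, eng), (Dee, 8, B, 26, 23, Atlas, 27, eng), (Ivy, 7, B, 1, 23, Atlas, 27, eng), (Lee, 6, C, 6, 13, Helix, 29, ops), (Lee, 6, C, 6, 13, Helix, 5, p1), (Lee, 6, C, 6, 29, Atlas, 10, rd), (Lee, 6, C, 6, 29, Atlas, 7, eng), (Uma, 7, C, 3, 13, Helix, 29, ops), (Uma, 7, C, 3, 13, Helix, 5, p1), (Uma, 7, C, 3, 29, Atlas, 10, rd), (Uma, 7, C, 3, 29, Atlas, 7, eng), (Xia, 4, B, 19, 23, Atlas, 27, eng), (Zed, 7, B, 3, 23, Atlas, 27, eng)}
Filtering on room <= tid leaves {(Ada, 6, C, 38, 13, Helix, 5, p1), (Ada, 6, C, 38, 29, Atlas, 10, rd), (Ada, 6, C, 38, 29, Atlas, 7, eng), (Lee, 6, C, 6, 13, Helix, 5, p1), (Lee, 6, C, 6, 29, Atlas, 10, rd), (Lee, 6, C, 6, 29, Atlas, 7, eng), (Uma, 7, C, 3, 13, Helix, 5, p1), (Uma, 7, C, 3, 29, Atlas, 10, rd), (Uma, 7, C, 3, 29, Atlas, 7, eng)}.
π[cid, sname, tid]: project onto (cid, sname, tid) → {(eng, Ada, 29), (eng, Lee, 29), (eng, Uma, 29), (p1, Ada, 13), (p1, Lee, 13), (p1, Uma, 13), (rd, Ada, 29), (rd, Lee, 29), (rd, Uma, 29)}

{(eng, Ada, 29), (eng, Lee, 29), (eng, Uma, 29), (p1, Ada, 13), (p1, Lee, 13), (p1, Uma, 13), (rd, Ada, 29), (rd, Lee, 29), (rd, Uma, 29)}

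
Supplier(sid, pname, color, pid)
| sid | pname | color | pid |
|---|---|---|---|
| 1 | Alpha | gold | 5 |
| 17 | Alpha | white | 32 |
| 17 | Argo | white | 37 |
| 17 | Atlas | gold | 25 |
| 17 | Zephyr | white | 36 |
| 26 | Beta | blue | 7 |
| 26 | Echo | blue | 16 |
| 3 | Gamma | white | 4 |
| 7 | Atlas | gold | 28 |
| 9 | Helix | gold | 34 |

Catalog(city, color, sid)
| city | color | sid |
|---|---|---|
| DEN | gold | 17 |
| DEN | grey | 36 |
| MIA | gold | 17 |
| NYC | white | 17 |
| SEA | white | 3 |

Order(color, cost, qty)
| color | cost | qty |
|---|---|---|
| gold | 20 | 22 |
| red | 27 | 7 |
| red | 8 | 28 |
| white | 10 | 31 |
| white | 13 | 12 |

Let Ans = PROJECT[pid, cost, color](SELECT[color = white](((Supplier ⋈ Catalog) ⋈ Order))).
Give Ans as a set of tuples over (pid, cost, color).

{(32, 10, white), (32, 13, white), (36, 10, white), (36, 13, white), (37, 10, white), (37, 13, white), (4, 10, white), (4, 13, white)}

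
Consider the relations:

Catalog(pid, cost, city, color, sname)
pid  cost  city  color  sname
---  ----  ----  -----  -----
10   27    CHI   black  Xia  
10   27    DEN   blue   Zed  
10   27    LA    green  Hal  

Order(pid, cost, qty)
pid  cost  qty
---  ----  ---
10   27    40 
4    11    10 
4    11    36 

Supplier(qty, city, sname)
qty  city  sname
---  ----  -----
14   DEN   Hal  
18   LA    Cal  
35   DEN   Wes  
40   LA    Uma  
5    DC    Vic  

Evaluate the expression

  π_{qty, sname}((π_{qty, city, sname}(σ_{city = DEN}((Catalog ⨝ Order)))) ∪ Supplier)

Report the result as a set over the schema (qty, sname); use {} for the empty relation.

{(14, Hal), (18, Cal), (35, Wes), (40, Uma), (40, Zed), (5, Vic)}

Natural join on pid, cost: {(10, 27, CHI, black, Xia, 40), (10, 27, DEN, blue, Zed, 40), (10, 27, LA, green, Hal, 40)}
Selection city = DEN: {(10, 27, DEN, blue, Zed, 40)}
Projecting to qty, city, sname: {(40, DEN, Zed)}
Taking the union: {(14, DEN, Hal), (18, LA, Cal), (35, DEN, Wes), (40, DEN, Zed), (40, LA, Uma), (5, DC, Vic)}
Projecting to qty, sname: {(14, Hal), (18, Cal), (35, Wes), (40, Uma), (40, Zed), (5, Vic)}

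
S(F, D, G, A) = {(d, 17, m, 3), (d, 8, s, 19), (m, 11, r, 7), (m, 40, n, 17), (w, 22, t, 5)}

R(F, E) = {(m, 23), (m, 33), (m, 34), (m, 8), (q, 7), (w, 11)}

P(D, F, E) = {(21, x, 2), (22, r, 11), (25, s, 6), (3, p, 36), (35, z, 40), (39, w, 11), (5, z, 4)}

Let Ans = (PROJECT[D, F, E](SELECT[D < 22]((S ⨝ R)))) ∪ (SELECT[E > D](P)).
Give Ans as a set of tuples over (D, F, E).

{(11, m, 23), (11, m, 33), (11, m, 34), (11, m, 8), (3, p, 36), (35, z, 40)}

S ⋈ R (natural join on F): {(m, 11, r, 7, 23), (m, 11, r, 7, 33), (m, 11, r, 7, 34), (m, 11, r, 7, 8), (m, 40, n, 17, 23), (m, 40, n, 17, 33), (m, 40, n, 17, 34), (m, 40, n, 17, 8), (w, 22, t, 5, 11)}
Apply σ_{D < 22}; surviving tuples: {(m, 11, r, 7, 23), (m, 11, r, 7, 33), (m, 11, r, 7, 34), (m, 11, r, 7, 8)}
Projecting to D, F, E: {(11, m, 23), (11, m, 33), (11, m, 34), (11, m, 8)}
Apply σ_{E > D}; surviving tuples: {(3, p, 36), (35, z, 40)}
Taking the union: {(11, m, 23), (11, m, 33), (11, m, 34), (11, m, 8), (3, p, 36), (35, z, 40)}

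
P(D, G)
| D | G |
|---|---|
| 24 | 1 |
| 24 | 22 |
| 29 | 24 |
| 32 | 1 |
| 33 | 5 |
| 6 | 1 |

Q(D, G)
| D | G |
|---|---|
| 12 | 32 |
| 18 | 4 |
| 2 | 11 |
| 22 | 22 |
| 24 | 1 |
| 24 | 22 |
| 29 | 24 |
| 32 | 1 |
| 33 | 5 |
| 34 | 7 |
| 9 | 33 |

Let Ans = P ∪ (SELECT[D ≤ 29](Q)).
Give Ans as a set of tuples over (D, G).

{(12, 32), (18, 4), (2, 11), (22, 22), (24, 1), (24, 22), (29, 24), (32, 1), (33, 5), (6, 1), (9, 33)}

Filtering on D ≤ 29 leaves {(12, 32), (18, 4), (2, 11), (22, 22), (24, 1), (24, 22), (29, 24), (9, 33)}.
Taking the union: {(12, 32), (18, 4), (2, 11), (22, 22), (24, 1), (24, 22), (29, 24), (32, 1), (33, 5), (6, 1), (9, 33)}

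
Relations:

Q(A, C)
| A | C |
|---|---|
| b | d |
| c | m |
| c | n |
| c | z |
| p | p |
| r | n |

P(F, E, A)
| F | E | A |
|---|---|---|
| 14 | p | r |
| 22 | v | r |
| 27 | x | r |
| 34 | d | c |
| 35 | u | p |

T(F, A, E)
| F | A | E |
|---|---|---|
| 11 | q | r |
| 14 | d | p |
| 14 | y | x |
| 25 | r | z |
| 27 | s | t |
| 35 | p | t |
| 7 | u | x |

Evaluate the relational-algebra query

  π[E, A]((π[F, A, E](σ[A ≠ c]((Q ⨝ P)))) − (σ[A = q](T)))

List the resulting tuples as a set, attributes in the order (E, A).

{(p, r), (u, p), (v, r), (x, r)}

Natural join on A: {(c, m, 34, d), (c, n, 34, d), (c, z, 34, d), (p, p, 35, u), (r, n, 14, p), (r, n, 22, v), (r, n, 27, x)}
Filtering on A ≠ c leaves {(p, p, 35, u), (r, n, 14, p), (r, n, 22, v), (r, n, 27, x)}.
Projecting to F, A, E: {(14, r, p), (22, r, v), (27, r, x), (35, p, u)}
Filtering on A = q leaves {(11, q, r)}.
Difference: {(14, r, p), (22, r, v), (27, r, x), (35, p, u)} with {(11, q, r)} → {(14, r, p), (22, r, v), (27, r, x), (35, p, u)}
Projecting to E, A: {(p, r), (u, p), (v, r), (x, r)}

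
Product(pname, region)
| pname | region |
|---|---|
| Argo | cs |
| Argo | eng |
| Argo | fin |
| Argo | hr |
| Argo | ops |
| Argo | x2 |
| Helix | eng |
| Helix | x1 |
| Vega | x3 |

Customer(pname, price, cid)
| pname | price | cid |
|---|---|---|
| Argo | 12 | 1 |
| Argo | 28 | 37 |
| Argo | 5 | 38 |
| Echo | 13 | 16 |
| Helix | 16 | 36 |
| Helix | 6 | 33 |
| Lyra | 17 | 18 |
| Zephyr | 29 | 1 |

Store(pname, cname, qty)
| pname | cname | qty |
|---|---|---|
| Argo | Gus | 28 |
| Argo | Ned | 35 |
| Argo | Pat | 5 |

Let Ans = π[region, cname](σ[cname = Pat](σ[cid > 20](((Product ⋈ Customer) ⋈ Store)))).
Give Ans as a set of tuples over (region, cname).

Natural join on pname: {(Argo, cs, 12, 1), (Argo, cs, 28, 37), (Argo, cs, 5, 38), (Argo, eng, 12, 1), (Argo, eng, 28, 37), (Argo, eng, 5, 38), (Argo, fin, 12, 1), (Argo, fin, 28, 37), (Argo, fin, 5, 38), (Argo, hr, 12, 1), (Argo, hr, 28, 37), (Argo, hr, 5, 38), (Argo, ops, 12, 1), (Argo, ops, 28, 37), (Argo, ops, 5, 38), (Argo, x2, 12, 1), (Argo, x2, 28, 37), (Argo, x2, 5, 38), (Helix, eng, 16, 36), (Helix, eng, 6, 33), (Helix, x1, 16, 36), (Helix, x1, 6, 33)}
Natural join on pname: {(Argo, cs, 12, 1, Gus, 28), (Argo, cs, 12, 1, Ned, 35), (Argo, cs, 12, 1, Pat, 5), (Argo, cs, 28, 37, Gus, 28), (Argo, cs, 28, 37, Ned, 35), (Argo, cs, 28, 37, Pat, 5), (Argo, cs, 5, 38, Gus, 28), (Argo, cs, 5, 38, Ned, 35), (Argo, cs, 5, 38, Pat, 5), (Argo, eng, 12, 1, Gus, 28), (Argo, eng, 12, 1, Ned, 35), (Argo, eng, 12, 1, Pat, 5), (Argo, eng, 28, 37, Gus, 28), (Argo, eng, 28, 37, Ned, 35), (Argo, eng, 28, 37, Pat, 5), (Argo, eng, 5, 38, Gus, 28), (Argo, eng, 5, 38, Ned, 35), (Argo, eng, 5, 38, Pat, 5), (Argo, fin, 12, 1, Gus, 28), (Argo, fin, 12, 1, Ned, 35), (Argo, fin, 12, 1, Pat, 5), (Argo, fin, 28, 37, Gus, 28), (Argo, fin, 28, 37, Ned, 35), (Argo, fin, 28, 37, Pat, 5), (Argo, fin, 5, 38, Gus, 28), (Argo, fin, 5, 38, Ned, 35), (Argo, fin, 5, 38, Pat, 5), (Argo, hr, 12, 1, Gus, 28), (Argo, hr, 12, 1, Ned, 35), (Argo, hr, 12, 1, Pat, 5), (Argo, hr, 28, 37, Gus, 28), (Argo, hr, 28, 37, Ned, 35), (Argo, hr, 28, 37, Pat, 5), (Argo, hr, 5, 38, Gus, 28), (Argo, hr, 5, 38, Ned, 35), (Argo, hr, 5, 38, Pat, 5), (Argo, ops, 12, 1, Gus, 28), (Argo, ops, 12, 1, Ned, 35), (Argo, ops, 12, 1, Pat, 5), (Argo, ops, 28, 37, Gus, 28), (Argo, ops, 28, 37, Ned, 35), (Argo, ops, 28, 37, Pat, 5), (Argo, ops, 5, 38, Gus, 28), (Argo, ops, 5, 38, Ned, 35), (Argo, ops, 5, 38, Pat, 5), (Argo, x2, 12, 1, Gus, 28), (Argo, x2, 12, 1, Ned, 35), (Argo, x2, 12, 1, Pat, 5), (Argo, x2, 28, 37, Gus, 28), (Argo, x2, 28, 37, Ned, 35), (Argo, x2, 28, 37, Pat, 5), (Argo, x2, 5, 38, Gus, 28), (Argo, x2, 5, 38, Ned, 35), (Argo, x2, 5, 38, Pat, 5)}
Selection cid > 20: {(Argo, cs, 28, 37, Gus, 28), (Argo, cs, 28, 37, Ned, 35), (Argo, cs, 28, 37, Pat, 5), (Argo, cs, 5, 38, Gus, 28), (Argo, cs, 5, 38, Ned, 35), (Argo, cs, 5, 38, Pat, 5), (Argo, eng, 28, 37, Gus, 28), (Argo, eng, 28, 37, Ned, 35), (Argo, eng, 28, 37, Pat, 5), (Argo, eng, 5, 38, Gus, 28), (Argo, eng, 5, 38, Ned, 35), (Argo, eng, 5, 38, Pat, 5), (Argo, fin, 28, 37, Gus, 28), (Argo, fin, 28, 37, Ned, 35), (Argo, fin, 28, 37, Pat, 5), (Argo, fin, 5, 38, Gus, 28), (Argo, fin, 5, 38, Ned, 35), (Argo, fin, 5, 38, Pat, 5), (Argo, hr, 28, 37, Gus, 28), (Argo, hr, 28, 37, Ned, 35), (Argo, hr, 28, 37, Pat, 5), (Argo, hr, 5, 38, Gus, 28), (Argo, hr, 5, 38, Ned, 35), (Argo, hr, 5, 38, Pat, 5), (Argo, ops, 28, 37, Gus, 28), (Argo, ops, 28, 37, Ned, 35), (Argo, ops, 28, 37, Pat, 5), (Argo, ops, 5, 38, Gus, 28), (Argo, ops, 5, 38, Ned, 35), (Argo, ops, 5, 38, Pat, 5), (Argo, x2, 28, 37, Gus, 28), (Argo, x2, 28, 37, Ned, 35), (Argo, x2, 28, 37, Pat, 5), (Argo, x2, 5, 38, Gus, 28), (Argo, x2, 5, 38, Ned, 35), (Argo, x2, 5, 38, Pat, 5)}
Selection cname = Pat: {(Argo, cs, 28, 37, Pat, 5), (Argo, cs, 5, 38, Pat, 5), (Argo, eng, 28, 37, Pat, 5), (Argo, eng, 5, 38, Pat, 5), (Argo, fin, 28, 37, Pat, 5), (Argo, fin, 5, 38, Pat, 5), (Argo, hr, 28, 37, Pat, 5), (Argo, hr, 5, 38, Pat, 5), (Argo, ops, 28, 37, Pat, 5), (Argo, ops, 5, 38, Pat, 5), (Argo, x2, 28, 37, Pat, 5), (Argo, x2, 5, 38, Pat, 5)}
π_{region, cname} gives {(cs, Pat), (eng, Pat), (fin, Pat), (hr, Pat), (ops, Pat), (x2, Pat)} (6 duplicate(s) eliminated).

{(cs, Pat), (eng, Pat), (fin, Pat), (hr, Pat), (ops, Pat), (x2, Pat)}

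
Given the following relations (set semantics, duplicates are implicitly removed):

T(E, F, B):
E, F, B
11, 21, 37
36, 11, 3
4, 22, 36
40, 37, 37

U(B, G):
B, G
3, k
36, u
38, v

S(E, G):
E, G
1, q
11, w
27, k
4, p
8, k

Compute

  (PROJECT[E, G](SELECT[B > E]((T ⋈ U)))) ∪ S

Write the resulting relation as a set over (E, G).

{(1, q), (11, w), (27, k), (4, p), (4, u), (8, k)}

Joining T and U on B yields {(36, 11, 3, k), (4, 22, 36, u)}.
Filtering on B > E leaves {(4, 22, 36, u)}.
π[E, G]: project onto (E, G) → {(4, u)}
Set union of the two operands is {(1, q), (11, w), (27, k), (4, p), (4, u), (8, k)}.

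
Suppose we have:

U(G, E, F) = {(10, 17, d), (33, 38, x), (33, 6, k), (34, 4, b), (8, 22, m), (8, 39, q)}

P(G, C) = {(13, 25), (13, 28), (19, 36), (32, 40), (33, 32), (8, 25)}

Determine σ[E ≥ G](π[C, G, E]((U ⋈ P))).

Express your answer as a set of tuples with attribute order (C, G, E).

Natural join on G: {(33, 38, x, 32), (33, 6, k, 32), (8, 22, m, 25), (8, 39, q, 25)}
Keep only column(s) C, G, E: {(25, 8, 22), (25, 8, 39), (32, 33, 38), (32, 33, 6)}
Selection E ≥ G: {(25, 8, 22), (25, 8, 39), (32, 33, 38)}

{(25, 8, 22), (25, 8, 39), (32, 33, 38)}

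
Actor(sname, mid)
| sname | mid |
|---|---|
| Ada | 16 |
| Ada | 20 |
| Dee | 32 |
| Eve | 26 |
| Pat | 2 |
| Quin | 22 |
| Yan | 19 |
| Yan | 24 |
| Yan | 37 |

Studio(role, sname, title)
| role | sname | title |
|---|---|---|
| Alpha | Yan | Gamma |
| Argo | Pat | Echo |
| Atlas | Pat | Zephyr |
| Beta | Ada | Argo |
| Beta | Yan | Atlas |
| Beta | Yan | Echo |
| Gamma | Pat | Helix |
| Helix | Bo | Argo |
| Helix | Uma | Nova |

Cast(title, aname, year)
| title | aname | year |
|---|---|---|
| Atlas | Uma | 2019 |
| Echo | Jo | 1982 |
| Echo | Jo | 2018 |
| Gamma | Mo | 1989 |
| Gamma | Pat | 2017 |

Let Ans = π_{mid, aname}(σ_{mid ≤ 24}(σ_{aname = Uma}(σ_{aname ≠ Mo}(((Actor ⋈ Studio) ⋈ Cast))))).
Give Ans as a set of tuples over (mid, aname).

{(19, Uma), (24, Uma)}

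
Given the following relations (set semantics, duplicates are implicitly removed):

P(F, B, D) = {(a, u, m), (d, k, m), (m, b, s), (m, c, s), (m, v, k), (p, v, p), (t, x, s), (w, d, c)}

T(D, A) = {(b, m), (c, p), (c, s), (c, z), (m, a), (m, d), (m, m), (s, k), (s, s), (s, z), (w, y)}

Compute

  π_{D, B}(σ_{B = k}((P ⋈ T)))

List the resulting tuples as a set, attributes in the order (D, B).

Joining P and T on D yields {(a, u, m, a), (a, u, m, d), (a, u, m, m), (d, k, m, a), (d, k, m, d), (d, k, m, m), (m, b, s, k), (m, b, s, s), (m, b, s, z), (m, c, s, k), (m, c, s, s), (m, c, s, z), (t, x, s, k), (t, x, s, s), (t, x, s, z), (w, d, c, p), (w, d, c, s), (w, d, c, z)}.
Filtering on B = k leaves {(d, k, m, a), (d, k, m, d), (d, k, m, m)}.
π_{D, B} gives {(m, k)} (2 duplicate(s) eliminated).

{(m, k)}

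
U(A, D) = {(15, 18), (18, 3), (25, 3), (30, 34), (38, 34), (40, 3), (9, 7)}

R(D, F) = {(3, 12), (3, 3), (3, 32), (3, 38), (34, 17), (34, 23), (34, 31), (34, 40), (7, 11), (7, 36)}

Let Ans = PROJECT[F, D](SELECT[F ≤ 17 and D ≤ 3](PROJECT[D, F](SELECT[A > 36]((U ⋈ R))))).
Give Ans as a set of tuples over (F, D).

{(12, 3), (3, 3)}

Joining U and R on D yields {(18, 3, 12), (18, 3, 3), (18, 3, 32), (18, 3, 38), (25, 3, 12), (25, 3, 3), (25, 3, 32), (25, 3, 38), (30, 34, 17), (30, 34, 23), (30, 34, 31), (30, 34, 40), (38, 34, 17), (38, 34, 23), (38, 34, 31), (38, 34, 40), (40, 3, 12), (40, 3, 3), (40, 3, 32), (40, 3, 38), (9, 7, 11), (9, 7, 36)}.
Apply σ_{A > 36}; surviving tuples: {(38, 34, 17), (38, 34, 23), (38, 34, 31), (38, 34, 40), (40, 3, 12), (40, 3, 3), (40, 3, 32), (40, 3, 38)}
π_{D, F} gives {(3, 12), (3, 3), (3, 32), (3, 38), (34, 17), (34, 23), (34, 31), (34, 40)}.
Apply σ_{F ≤ 17 and D ≤ 3}; surviving tuples: {(3, 12), (3, 3)}
π_{F, D} gives {(12, 3), (3, 3)}.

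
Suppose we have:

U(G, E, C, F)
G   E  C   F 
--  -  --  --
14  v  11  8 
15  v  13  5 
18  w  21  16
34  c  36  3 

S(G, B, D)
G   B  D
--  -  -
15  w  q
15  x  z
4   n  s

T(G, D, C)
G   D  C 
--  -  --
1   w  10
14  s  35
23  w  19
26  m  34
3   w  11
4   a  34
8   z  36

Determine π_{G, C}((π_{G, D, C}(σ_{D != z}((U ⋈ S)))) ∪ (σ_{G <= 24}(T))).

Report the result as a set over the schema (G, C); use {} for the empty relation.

U ⋈ S (natural join on G): {(15, v, 13, 5, w, q), (15, v, 13, 5, x, z)}
σ[D != z]: keep tuples satisfying D != z → {(15, v, 13, 5, w, q)}
Projecting to G, D, C: {(15, q, 13)}
σ[G <= 24]: keep tuples satisfying G <= 24 → {(1, w, 10), (14, s, 35), (23, w, 19), (3, w, 11), (4, a, 34), (8, z, 36)}
Set union of the two operands is {(1, w, 10), (14, s, 35), (15, q, 13), (23, w, 19), (3, w, 11), (4, a, 34), (8, z, 36)}.
Projecting to G, C: {(1, 10), (14, 35), (15, 13), (23, 19), (3, 11), (4, 34), (8, 36)}

{(1, 10), (14, 35), (15, 13), (23, 19), (3, 11), (4, 34), (8, 36)}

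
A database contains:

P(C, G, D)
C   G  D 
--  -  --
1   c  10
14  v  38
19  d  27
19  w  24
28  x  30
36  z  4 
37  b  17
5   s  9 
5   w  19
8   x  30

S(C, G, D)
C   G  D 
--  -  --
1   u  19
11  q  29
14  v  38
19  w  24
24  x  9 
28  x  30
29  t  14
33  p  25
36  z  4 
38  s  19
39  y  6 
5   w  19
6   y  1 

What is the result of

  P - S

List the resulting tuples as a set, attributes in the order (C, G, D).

{(1, c, 10), (19, d, 27), (37, b, 17), (5, s, 9), (8, x, 30)}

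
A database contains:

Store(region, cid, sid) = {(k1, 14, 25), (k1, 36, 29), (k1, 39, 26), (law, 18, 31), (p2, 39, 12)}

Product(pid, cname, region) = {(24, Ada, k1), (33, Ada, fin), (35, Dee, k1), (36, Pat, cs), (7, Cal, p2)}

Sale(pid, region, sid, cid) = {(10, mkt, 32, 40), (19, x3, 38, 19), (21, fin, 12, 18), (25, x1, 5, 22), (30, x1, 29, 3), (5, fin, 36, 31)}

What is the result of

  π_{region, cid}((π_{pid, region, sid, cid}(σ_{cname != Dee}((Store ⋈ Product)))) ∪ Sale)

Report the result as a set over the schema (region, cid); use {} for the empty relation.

Joining Store and Product on region yields {(k1, 14, 25, 24, Ada), (k1, 14, 25, 35, Dee), (k1, 36, 29, 24, Ada), (k1, 36, 29, 35, Dee), (k1, 39, 26, 24, Ada), (k1, 39, 26, 35, Dee), (p2, 39, 12, 7, Cal)}.
Filtering on cname != Dee leaves {(k1, 14, 25, 24, Ada), (k1, 36, 29, 24, Ada), (k1, 39, 26, 24, Ada), (p2, 39, 12, 7, Cal)}.
Keep only column(s) pid, region, sid, cid: {(24, k1, 25, 14), (24, k1, 26, 39), (24, k1, 29, 36), (7, p2, 12, 39)}
Taking the union: {(10, mkt, 32, 40), (19, x3, 38, 19), (21, fin, 12, 18), (24, k1, 25, 14), (24, k1, 26, 39), (24, k1, 29, 36), (25, x1, 5, 22), (30, x1, 29, 3), (5, fin, 36, 31), (7, p2, 12, 39)}
Keep only column(s) region, cid: {(fin, 18), (fin, 31), (k1, 14), (k1, 36), (k1, 39), (mkt, 40), (p2, 39), (x1, 22), (x1, 3), (x3, 19)}

{(fin, 18), (fin, 31), (k1, 14), (k1, 36), (k1, 39), (mkt, 40), (p2, 39), (x1, 22), (x1, 3), (x3, 19)}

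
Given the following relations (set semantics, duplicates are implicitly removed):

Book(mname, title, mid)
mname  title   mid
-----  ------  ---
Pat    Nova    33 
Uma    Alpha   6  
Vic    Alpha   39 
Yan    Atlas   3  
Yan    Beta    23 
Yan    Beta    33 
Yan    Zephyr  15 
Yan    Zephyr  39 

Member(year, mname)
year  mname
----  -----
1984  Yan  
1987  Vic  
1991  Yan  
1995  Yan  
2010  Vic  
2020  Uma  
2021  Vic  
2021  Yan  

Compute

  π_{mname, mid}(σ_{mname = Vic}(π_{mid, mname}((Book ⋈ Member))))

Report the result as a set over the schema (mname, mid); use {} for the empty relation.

Book ⋈ Member (natural join on mname): {(Uma, Alpha, 6, 2020), (Vic, Alpha, 39, 1987), (Vic, Alpha, 39, 2010), (Vic, Alpha, 39, 2021), (Yan, Atlas, 3, 1984), (Yan, Atlas, 3, 1991), (Yan, Atlas, 3, 1995), (Yan, Atlas, 3, 2021), (Yan, Beta, 23, 1984), (Yan, Beta, 23, 1991), (Yan, Beta, 23, 1995), (Yan, Beta, 23, 2021), (Yan, Beta, 33, 1984), (Yan, Beta, 33, 1991), (Yan, Beta, 33, 1995), (Yan, Beta, 33, 2021), (Yan, Zephyr, 15, 1984), (Yan, Zephyr, 15, 1991), (Yan, Zephyr, 15, 1995), (Yan, Zephyr, 15, 2021), (Yan, Zephyr, 39, 1984), (Yan, Zephyr, 39, 1991), (Yan, Zephyr, 39, 1995), (Yan, Zephyr, 39, 2021)}
π_{mid, mname} gives {(15, Yan), (23, Yan), (3, Yan), (33, Yan), (39, Vic), (39, Yan), (6, Uma)} (17 duplicate(s) eliminated).
σ[mname = Vic]: keep tuples satisfying mname = Vic → {(39, Vic)}
π_{mname, mid} gives {(Vic, 39)}.

{(Vic, 39)}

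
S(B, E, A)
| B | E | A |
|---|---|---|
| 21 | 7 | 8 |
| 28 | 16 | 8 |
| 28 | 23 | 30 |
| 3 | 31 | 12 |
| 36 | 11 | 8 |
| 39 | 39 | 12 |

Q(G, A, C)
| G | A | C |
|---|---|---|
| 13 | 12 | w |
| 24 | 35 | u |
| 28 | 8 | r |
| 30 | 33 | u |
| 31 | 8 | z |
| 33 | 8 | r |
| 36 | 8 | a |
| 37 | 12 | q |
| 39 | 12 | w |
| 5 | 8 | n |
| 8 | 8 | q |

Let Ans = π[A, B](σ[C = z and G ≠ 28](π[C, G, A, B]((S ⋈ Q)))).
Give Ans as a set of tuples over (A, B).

S ⋈ Q (natural join on A): {(21, 7, 8, 28, r), (21, 7, 8, 31, z), (21, 7, 8, 33, r), (21, 7, 8, 36, a), (21, 7, 8, 5, n), (21, 7, 8, 8, q), (28, 16, 8, 28, r), (28, 16, 8, 31, z), (28, 16, 8, 33, r), (28, 16, 8, 36, a), (28, 16, 8, 5, n), (28, 16, 8, 8, q), (3, 31, 12, 13, w), (3, 31, 12, 37, q), (3, 31, 12, 39, w), (36, 11, 8, 28, r), (36, 11, 8, 31, z), (36, 11, 8, 33, r), (36, 11, 8, 36, a), (36, 11, 8, 5, n), (36, 11, 8, 8, q), (39, 39, 12, 13, w), (39, 39, 12, 37, q), (39, 39, 12, 39, w)}
π[C, G, A, B]: project onto (C, G, A, B) → {(a, 36, 8, 21), (a, 36, 8, 28), (a, 36, 8, 36), (n, 5, 8, 21), (n, 5, 8, 28), (n, 5, 8, 36), (q, 37, 12, 3), (q, 37, 12, 39), (q, 8, 8, 21), (q, 8, 8, 28), (q, 8, 8, 36), (r, 28, 8, 21), (r, 28, 8, 28), (r, 28, 8, 36), (r, 33, 8, 21), (r, 33, 8, 28), (r, 33, 8, 36), (w, 13, 12, 3), (w, 13, 12, 39), (w, 39, 12, 3), (w, 39, 12, 39), (z, 31, 8, 21), (z, 31, 8, 28), (z, 31, 8, 36)}
Apply σ_{C = z and G ≠ 28}; surviving tuples: {(z, 31, 8, 21), (z, 31, 8, 28), (z, 31, 8, 36)}
π[A, B]: project onto (A, B) → {(8, 21), (8, 28), (8, 36)}

{(8, 21), (8, 28), (8, 36)}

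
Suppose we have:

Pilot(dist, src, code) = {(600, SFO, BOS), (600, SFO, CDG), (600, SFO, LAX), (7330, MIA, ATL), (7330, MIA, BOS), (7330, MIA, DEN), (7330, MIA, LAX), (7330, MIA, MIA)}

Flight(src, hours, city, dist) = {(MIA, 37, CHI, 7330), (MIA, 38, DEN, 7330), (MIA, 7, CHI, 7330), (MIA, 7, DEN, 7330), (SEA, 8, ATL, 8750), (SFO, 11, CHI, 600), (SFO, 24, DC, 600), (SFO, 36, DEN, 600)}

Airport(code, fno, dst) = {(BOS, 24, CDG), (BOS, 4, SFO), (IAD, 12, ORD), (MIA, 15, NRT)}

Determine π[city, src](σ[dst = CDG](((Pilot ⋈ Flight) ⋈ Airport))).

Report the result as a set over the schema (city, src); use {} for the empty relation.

Natural join on dist, src: {(600, SFO, BOS, 11, CHI), (600, SFO, BOS, 24, DC), (600, SFO, BOS, 36, DEN), (600, SFO, CDG, 11, CHI), (600, SFO, CDG, 24, DC), (600, SFO, CDG, 36, DEN), (600, SFO, LAX, 11, CHI), (600, SFO, LAX, 24, DC), (600, SFO, LAX, 36, DEN), (7330, MIA, ATL, 37, CHI), (7330, MIA, ATL, 38, DEN), (7330, MIA, ATL, 7, CHI), (7330, MIA, ATL, 7, DEN), (7330, MIA, BOS, 37, CHI), (7330, MIA, BOS, 38, DEN), (7330, MIA, BOS, 7, CHI), (7330, MIA, BOS, 7, DEN), (7330, MIA, DEN, 37, CHI), (7330, MIA, DEN, 38, DEN), (7330, MIA, DEN, 7, CHI), (7330, MIA, DEN, 7, DEN), (7330, MIA, LAX, 37, CHI), (7330, MIA, LAX, 38, DEN), (7330, MIA, LAX, 7, CHI), (7330, MIA, LAX, 7, DEN), (7330, MIA, MIA, 37, CHI), (7330, MIA, MIA, 38, DEN), (7330, MIA, MIA, 7, CHI), (7330, MIA, MIA, 7, DEN)}
Natural join on code: {(600, SFO, BOS, 11, CHI, 24, CDG), (600, SFO, BOS, 11, CHI, 4, SFO), (600, SFO, BOS, 24, DC, 24, CDG), (600, SFO, BOS, 24, DC, 4, SFO), (600, SFO, BOS, 36, DEN, 24, CDG), (600, SFO, BOS, 36, DEN, 4, SFO), (7330, MIA, BOS, 37, CHI, 24, CDG), (7330, MIA, BOS, 37, CHI, 4, SFO), (7330, MIA, BOS, 38, DEN, 24, CDG), (7330, MIA, BOS, 38, DEN, 4, SFO), (7330, MIA, BOS, 7, CHI, 24, CDG), (7330, MIA, BOS, 7, CHI, 4, SFO), (7330, MIA, BOS, 7, DEN, 24, CDG), (7330, MIA, BOS, 7, DEN, 4, SFO), (7330, MIA, MIA, 37, CHI, 15, NRT), (7330, MIA, MIA, 38, DEN, 15, NRT), (7330, MIA, MIA, 7, CHI, 15, NRT), (7330, MIA, MIA, 7, DEN, 15, NRT)}
Selection dst = CDG: {(600, SFO, BOS, 11, CHI, 24, CDG), (600, SFO, BOS, 24, DC, 24, CDG), (600, SFO, BOS, 36, DEN, 24, CDG), (7330, MIA, BOS, 37, CHI, 24, CDG), (7330, MIA, BOS, 38, DEN, 24, CDG), (7330, MIA, BOS, 7, CHI, 24, CDG), (7330, MIA, BOS, 7, DEN, 24, CDG)}
π_{city, src} gives {(CHI, MIA), (CHI, SFO), (DC, SFO), (DEN, MIA), (DEN, SFO)} (2 duplicate(s) eliminated).

{(CHI, MIA), (CHI, SFO), (DC, SFO), (DEN, MIA), (DEN, SFO)}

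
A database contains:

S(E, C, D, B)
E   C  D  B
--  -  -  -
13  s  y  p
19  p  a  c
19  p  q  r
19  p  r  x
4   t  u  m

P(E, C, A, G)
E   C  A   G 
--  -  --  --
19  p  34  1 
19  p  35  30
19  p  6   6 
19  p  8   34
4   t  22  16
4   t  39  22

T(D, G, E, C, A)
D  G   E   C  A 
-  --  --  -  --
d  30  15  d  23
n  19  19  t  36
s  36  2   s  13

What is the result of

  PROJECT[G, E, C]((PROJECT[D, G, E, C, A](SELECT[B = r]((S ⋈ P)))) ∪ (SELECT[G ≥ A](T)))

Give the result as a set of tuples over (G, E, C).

S ⋈ P (natural join on E, C): {(19, p, a, c, 34, 1), (19, p, a, c, 35, 30), (19, p, a, c, 6, 6), (19, p, a, c, 8, 34), (19, p, q, r, 34, 1), (19, p, q, r, 35, 30), (19, p, q, r, 6, 6), (19, p, q, r, 8, 34), (19, p, r, x, 34, 1), (19, p, r, x, 35, 30), (19, p, r, x, 6, 6), (19, p, r, x, 8, 34), (4, t, u, m, 22, 16), (4, t, u, m, 39, 22)}
σ[B = r]: keep tuples satisfying B = r → {(19, p, q, r, 34, 1), (19, p, q, r, 35, 30), (19, p, q, r, 6, 6), (19, p, q, r, 8, 34)}
π[D, G, E, C, A]: project onto (D, G, E, C, A) → {(q, 1, 19, p, 34), (q, 30, 19, p, 35), (q, 34, 19, p, 8), (q, 6, 19, p, 6)}
σ[G ≥ A]: keep tuples satisfying G ≥ A → {(d, 30, 15, d, 23), (s, 36, 2, s, 13)}
Set union of the two operands is {(d, 30, 15, d, 23), (q, 1, 19, p, 34), (q, 30, 19, p, 35), (q, 34, 19, p, 8), (q, 6, 19, p, 6), (s, 36, 2, s, 13)}.
π[G, E, C]: project onto (G, E, C) → {(1, 19, p), (30, 15, d), (30, 19, p), (34, 19, p), (36, 2, s), (6, 19, p)}

{(1, 19, p), (30, 15, d), (30, 19, p), (34, 19, p), (36, 2, s), (6, 19, p)}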